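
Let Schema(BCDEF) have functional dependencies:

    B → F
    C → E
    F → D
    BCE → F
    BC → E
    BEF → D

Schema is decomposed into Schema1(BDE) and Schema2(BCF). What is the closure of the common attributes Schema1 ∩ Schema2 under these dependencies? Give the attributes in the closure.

BDF

Schema1 ∩ Schema2 = {B}.
B → F applies, adding F
F → D applies, adding D
Closure: {BDF}.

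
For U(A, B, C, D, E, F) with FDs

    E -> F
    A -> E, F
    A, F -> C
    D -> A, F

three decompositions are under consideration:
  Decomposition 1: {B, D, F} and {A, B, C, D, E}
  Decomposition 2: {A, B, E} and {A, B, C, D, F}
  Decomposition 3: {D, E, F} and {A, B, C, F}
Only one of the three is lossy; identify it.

Decomposition 3

Decomposition 1: common = {B, D}, closure = {A, B, C, D, E, F} → lossless.
Decomposition 2: common = {A, B}, closure = {A, B, C, E, F} → lossless.
Decomposition 3: common = {F}, closure = {F} → lossy.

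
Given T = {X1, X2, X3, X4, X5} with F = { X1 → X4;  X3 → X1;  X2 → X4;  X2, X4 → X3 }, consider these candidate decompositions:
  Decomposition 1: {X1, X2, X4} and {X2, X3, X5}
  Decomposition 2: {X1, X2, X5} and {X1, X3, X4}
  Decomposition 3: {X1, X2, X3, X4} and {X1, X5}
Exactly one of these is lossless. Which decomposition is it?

Decomposition 1: common = {X2}, closure = {X1, X2, X3, X4} → lossless.
Decomposition 2: common = {X1}, closure = {X1, X4} → lossy.
Decomposition 3: common = {X1}, closure = {X1, X4} → lossy.

Decomposition 1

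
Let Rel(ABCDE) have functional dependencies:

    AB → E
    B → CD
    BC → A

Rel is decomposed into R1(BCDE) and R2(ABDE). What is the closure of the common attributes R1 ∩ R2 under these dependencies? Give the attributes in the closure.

R1 ∩ R2 = {BDE}.
B → CD applies, adding C
BC → A applies, adding A
Closure: {ABCDE}.

ABCDE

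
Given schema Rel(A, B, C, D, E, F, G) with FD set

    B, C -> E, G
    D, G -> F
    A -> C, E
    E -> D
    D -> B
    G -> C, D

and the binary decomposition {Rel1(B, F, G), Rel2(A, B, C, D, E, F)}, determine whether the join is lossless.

No

Common attributes: Rel1 ∩ Rel2 = {B, F}.
No dependency enlarges {B, F}, so (B, F)⁺ = {B, F}.
The closure contains neither all of Rel1 = {B, F, G} nor all of Rel2 = {A, B, C, D, E, F}, so the common attributes are not a superkey of either fragment. The join is lossy.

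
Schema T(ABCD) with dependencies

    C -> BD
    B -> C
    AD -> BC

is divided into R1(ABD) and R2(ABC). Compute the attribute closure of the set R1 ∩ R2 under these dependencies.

R1 ∩ R2 = {AB}.
B → C applies, adding C
C → BD applies, adding D
Closure: {ABCD}.

ABCD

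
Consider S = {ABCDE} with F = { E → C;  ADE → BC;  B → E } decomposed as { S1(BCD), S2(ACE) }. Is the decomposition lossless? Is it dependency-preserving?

Lossless test: (C)⁺ = {C}, which is a superkey of neither fragment — lossy.
Dependency preservation: the restricted closure of {ADE} across the fragments never reaches {BC}, so ADE → BC cannot be enforced without a join — not preserved.

lossy and not dependency-preserving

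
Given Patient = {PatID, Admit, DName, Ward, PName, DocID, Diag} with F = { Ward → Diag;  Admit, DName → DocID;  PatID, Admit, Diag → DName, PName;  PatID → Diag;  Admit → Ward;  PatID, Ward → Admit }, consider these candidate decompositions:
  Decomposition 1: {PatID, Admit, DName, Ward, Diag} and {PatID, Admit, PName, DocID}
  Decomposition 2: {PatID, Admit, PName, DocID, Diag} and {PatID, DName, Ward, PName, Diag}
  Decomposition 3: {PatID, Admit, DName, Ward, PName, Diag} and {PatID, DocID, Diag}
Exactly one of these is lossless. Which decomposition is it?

Decomposition 1: common = {PatID, Admit}, closure = {PatID, Admit, DName, Ward, PName, DocID, Diag} → lossless.
Decomposition 2: common = {PatID, PName, Diag}, closure = {PatID, PName, Diag} → lossy.
Decomposition 3: common = {PatID, Diag}, closure = {PatID, Diag} → lossy.

Decomposition 1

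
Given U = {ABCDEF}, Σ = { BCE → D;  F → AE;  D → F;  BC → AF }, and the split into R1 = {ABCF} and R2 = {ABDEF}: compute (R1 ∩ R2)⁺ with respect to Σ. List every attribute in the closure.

R1 ∩ R2 = {ABF}.
F → AE applies, adding E
Closure: {ABEF}.

ABEF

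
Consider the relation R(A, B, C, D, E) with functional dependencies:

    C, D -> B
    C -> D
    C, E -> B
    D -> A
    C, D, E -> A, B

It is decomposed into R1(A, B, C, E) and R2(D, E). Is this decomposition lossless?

Common attributes: R1 ∩ R2 = {E}.
No dependency enlarges {E}, so (E)⁺ = {E}.
The closure contains neither all of R1 = {A, B, C, E} nor all of R2 = {D, E}, so the common attributes are not a superkey of either fragment. The join is lossy.

No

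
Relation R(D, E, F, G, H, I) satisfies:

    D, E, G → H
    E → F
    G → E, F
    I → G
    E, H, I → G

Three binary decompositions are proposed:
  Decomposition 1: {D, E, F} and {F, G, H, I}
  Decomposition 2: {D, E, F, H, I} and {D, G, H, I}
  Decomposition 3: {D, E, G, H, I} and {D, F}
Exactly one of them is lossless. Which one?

Decomposition 1: common = {F}, closure = {F} → lossy.
Decomposition 2: common = {D, H, I}, closure = {D, E, F, G, H, I} → lossless.
Decomposition 3: common = {D}, closure = {D} → lossy.

Decomposition 2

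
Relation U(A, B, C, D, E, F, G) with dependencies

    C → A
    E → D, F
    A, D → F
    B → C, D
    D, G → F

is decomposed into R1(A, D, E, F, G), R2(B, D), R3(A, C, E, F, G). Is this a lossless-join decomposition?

Chase test. Columns are A, B, C, D, E, F, G; row i has aⱼ where attribute j ∈ Ri, else bᵢⱼ.
Initial tableau (one row per fragment):
  row 1: a1 b12 b13 a4 a5 a6 a7
  row 2: b21 a2 b23 a4 b25 b26 b27
  row 3: a1 b32 a3 b34 a5 a6 a7
Rows 1 and 3 agree on E; apply E→D, F and equate their D, F entries.
No row becomes fully distinguished — the join is lossy.

No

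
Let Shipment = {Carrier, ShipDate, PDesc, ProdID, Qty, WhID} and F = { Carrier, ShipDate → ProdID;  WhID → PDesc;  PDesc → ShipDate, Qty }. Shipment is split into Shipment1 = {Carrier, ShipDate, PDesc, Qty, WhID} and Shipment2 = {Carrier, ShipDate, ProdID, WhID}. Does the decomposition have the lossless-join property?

Yes

Common attributes: Shipment1 ∩ Shipment2 = {Carrier, ShipDate, WhID}.
Closure of {Carrier, ShipDate, WhID}: Carrier, ShipDate → ProdID applies, adding ProdID; WhID → PDesc applies, adding PDesc; PDesc → ShipDate, Qty applies, adding Qty. So (Carrier, ShipDate, WhID)⁺ = {Carrier, ShipDate, PDesc, ProdID, Qty, WhID}.
This closure contains every attribute of Shipment1, so Shipment1 ∩ Shipment2 → Shipment1. The join is lossless.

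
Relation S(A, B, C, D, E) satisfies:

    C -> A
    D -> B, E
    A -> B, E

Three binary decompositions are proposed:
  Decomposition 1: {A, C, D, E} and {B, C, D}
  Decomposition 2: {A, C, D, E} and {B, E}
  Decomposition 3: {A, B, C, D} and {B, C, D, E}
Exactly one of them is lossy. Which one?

Decomposition 2

Decomposition 1: common = {C, D}, closure = {A, B, C, D, E} → lossless.
Decomposition 2: common = {E}, closure = {E} → lossy.
Decomposition 3: common = {B, C, D}, closure = {A, B, C, D, E} → lossless.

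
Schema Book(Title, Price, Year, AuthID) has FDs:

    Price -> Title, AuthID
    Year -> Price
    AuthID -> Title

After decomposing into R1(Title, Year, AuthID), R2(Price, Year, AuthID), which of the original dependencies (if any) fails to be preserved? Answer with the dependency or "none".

none

Price → Title, AuthID: restricted closure across fragments reaches Title, AuthID.
Year → Price lies within R2.
AuthID → Title lies within R1.
Every dependency is enforceable on the fragments, so the decomposition is dependency-preserving.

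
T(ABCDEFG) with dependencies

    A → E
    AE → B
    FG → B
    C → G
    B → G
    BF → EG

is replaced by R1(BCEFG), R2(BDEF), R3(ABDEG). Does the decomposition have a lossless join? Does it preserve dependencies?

Lossless test (chase): Rows 1 and 2 agree on B; apply B→G and equate their G entries. No row becomes fully distinguished — the join is lossy.
Dependency preservation: every FD's attributes lie within a single fragment, so each can be enforced locally — preserved.

lossy but dependency-preserving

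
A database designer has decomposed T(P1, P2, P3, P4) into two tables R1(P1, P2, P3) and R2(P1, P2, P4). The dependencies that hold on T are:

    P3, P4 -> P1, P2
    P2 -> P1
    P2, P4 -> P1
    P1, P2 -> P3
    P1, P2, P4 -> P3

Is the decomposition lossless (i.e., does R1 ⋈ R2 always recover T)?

Common attributes: R1 ∩ R2 = {P1, P2}.
Closure of {P1, P2}: P1, P2 → P3 applies, adding P3. So (P1, P2)⁺ = {P1, P2, P3}.
This closure contains every attribute of R1, so R1 ∩ R2 → R1. The join is lossless.

Yes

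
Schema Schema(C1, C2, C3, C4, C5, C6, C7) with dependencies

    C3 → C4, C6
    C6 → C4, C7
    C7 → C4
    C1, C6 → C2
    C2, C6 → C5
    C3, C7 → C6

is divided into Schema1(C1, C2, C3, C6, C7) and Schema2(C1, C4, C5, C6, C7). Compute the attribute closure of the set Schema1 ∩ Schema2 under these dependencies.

C1, C2, C4, C5, C6, C7

Schema1 ∩ Schema2 = {C1, C6, C7}.
C6 → C4, C7 applies, adding C4
C1, C6 → C2 applies, adding C2
C2, C6 → C5 applies, adding C5
Closure: {C1, C2, C4, C5, C6, C7}.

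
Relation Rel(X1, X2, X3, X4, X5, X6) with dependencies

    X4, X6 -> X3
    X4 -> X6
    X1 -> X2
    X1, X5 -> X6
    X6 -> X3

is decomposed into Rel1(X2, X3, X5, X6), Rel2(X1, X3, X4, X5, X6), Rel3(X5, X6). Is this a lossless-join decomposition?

No

Chase test. Columns are X1, X2, X3, X4, X5, X6; row i has aⱼ where attribute j ∈ Reli, else bᵢⱼ.
Initial tableau (one row per fragment):
  row 1: b11 a2 a3 b14 a5 a6
  row 2: a1 b22 a3 a4 a5 a6
  row 3: b31 b32 b33 b34 a5 a6
Rows 1 and 3 agree on X6; apply X6→X3 and equate their X3 entries.
No row becomes fully distinguished — the join is lossy.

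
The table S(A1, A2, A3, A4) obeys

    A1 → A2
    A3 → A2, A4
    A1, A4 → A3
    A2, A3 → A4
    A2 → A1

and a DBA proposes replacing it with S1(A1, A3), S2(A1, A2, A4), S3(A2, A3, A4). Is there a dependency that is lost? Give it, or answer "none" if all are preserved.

none

A1 → A2 lies within S2.
A3 → A2, A4 lies within S3.
A1, A4 → A3: restricted closure across fragments reaches A3.
A2, A3 → A4 lies within S3.
A2 → A1 lies within S2.
Every dependency is enforceable on the fragments, so the decomposition is dependency-preserving.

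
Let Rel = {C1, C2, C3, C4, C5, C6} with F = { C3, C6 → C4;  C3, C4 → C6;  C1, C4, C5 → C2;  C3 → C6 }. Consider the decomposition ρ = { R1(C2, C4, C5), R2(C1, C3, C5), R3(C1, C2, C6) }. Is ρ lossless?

No

Chase test. Columns are C1, C2, C3, C4, C5, C6; row i has aⱼ where attribute j ∈ Ri, else bᵢⱼ.
Initial tableau (one row per fragment):
  row 1: b11 a2 b13 a4 a5 b16
  row 2: a1 b22 a3 b24 a5 b26
  row 3: a1 a2 b33 b34 b35 a6
No row becomes fully distinguished — the join is lossy.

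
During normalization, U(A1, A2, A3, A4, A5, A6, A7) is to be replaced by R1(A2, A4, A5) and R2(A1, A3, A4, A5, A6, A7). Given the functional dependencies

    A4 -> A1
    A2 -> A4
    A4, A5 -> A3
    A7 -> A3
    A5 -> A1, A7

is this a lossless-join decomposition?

Common attributes: R1 ∩ R2 = {A4, A5}.
Closure of {A4, A5}: A4 → A1 applies, adding A1; A4, A5 → A3 applies, adding A3; A5 → A1, A7 applies, adding A7. So (A4, A5)⁺ = {A1, A3, A4, A5, A7}.
The closure contains neither all of R1 = {A2, A4, A5} nor all of R2 = {A1, A3, A4, A5, A6, A7}, so the common attributes are not a superkey of either fragment. The join is lossy.

No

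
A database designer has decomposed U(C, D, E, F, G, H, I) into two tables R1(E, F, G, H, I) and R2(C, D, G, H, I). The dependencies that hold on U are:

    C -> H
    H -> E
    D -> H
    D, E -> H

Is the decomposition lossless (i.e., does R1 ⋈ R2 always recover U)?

No

Common attributes: R1 ∩ R2 = {G, H, I}.
Closure of {G, H, I}: H → E applies, adding E. So (G, H, I)⁺ = {E, G, H, I}.
The closure contains neither all of R1 = {E, F, G, H, I} nor all of R2 = {C, D, G, H, I}, so the common attributes are not a superkey of either fragment. The join is lossy.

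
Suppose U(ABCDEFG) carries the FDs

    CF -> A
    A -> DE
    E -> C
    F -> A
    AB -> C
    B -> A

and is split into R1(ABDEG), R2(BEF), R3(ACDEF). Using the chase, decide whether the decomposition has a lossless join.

Chase test. Columns are ABCDEFG; row i has aⱼ where attribute j ∈ Ri, else bᵢⱼ.
Initial tableau (one row per fragment):
  row 1: a1 a2 b13 a4 a5 b16 a7
  row 2: b21 a2 b23 b24 a5 a6 b27
  row 3: a1 b32 a3 a4 a5 a6 b37
Rows 1 and 2 agree on E; apply E→C and equate their C entries.
Rows 1 and 3 agree on E; apply E→C and equate their C entries.
Rows 2 and 3 agree on F; apply F→A and equate their A entries.
Rows 1 and 2 agree on A; apply A→DE and equate their DE entries.
No row becomes fully distinguished — the join is lossy.

No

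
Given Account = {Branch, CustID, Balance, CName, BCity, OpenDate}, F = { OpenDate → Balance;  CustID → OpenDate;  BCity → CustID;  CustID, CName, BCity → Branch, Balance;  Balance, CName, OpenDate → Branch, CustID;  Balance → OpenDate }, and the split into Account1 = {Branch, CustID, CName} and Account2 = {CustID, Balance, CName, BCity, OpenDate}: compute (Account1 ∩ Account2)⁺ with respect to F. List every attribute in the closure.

Branch, CustID, Balance, CName, OpenDate

Account1 ∩ Account2 = {CustID, CName}.
CustID → OpenDate applies, adding OpenDate
OpenDate → Balance applies, adding Balance
Balance, CName, OpenDate → Branch, CustID applies, adding Branch
Closure: {Branch, CustID, Balance, CName, OpenDate}.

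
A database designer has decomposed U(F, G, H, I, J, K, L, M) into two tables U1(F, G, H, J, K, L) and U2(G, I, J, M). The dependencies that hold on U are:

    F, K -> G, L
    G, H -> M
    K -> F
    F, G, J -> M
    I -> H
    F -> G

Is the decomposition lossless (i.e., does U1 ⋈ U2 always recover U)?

No

Common attributes: U1 ∩ U2 = {G, J}.
No dependency enlarges {G, J}, so (G, J)⁺ = {G, J}.
The closure contains neither all of U1 = {F, G, H, J, K, L} nor all of U2 = {G, I, J, M}, so the common attributes are not a superkey of either fragment. The join is lossy.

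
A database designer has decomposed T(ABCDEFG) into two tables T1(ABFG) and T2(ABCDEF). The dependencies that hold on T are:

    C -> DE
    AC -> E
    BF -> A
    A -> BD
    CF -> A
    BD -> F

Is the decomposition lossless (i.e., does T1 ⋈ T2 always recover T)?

No

Common attributes: T1 ∩ T2 = {ABF}.
Closure of {ABF}: A → BD applies, adding D. So (ABF)⁺ = {ABDF}.
The closure contains neither all of T1 = {ABFG} nor all of T2 = {ABCDEF}, so the common attributes are not a superkey of either fragment. The join is lossy.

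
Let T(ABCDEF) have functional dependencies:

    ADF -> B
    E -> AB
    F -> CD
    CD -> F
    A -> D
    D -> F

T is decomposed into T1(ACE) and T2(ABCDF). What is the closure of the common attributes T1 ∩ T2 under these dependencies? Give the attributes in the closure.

ABCDF

T1 ∩ T2 = {AC}.
A → D applies, adding D
D → F applies, adding F
ADF → B applies, adding B
Closure: {ABCDF}.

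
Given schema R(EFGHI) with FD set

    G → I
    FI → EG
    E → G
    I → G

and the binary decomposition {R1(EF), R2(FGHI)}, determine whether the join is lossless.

Common attributes: R1 ∩ R2 = {F}.
No dependency enlarges {F}, so (F)⁺ = {F}.
The closure contains neither all of R1 = {EF} nor all of R2 = {FGHI}, so the common attributes are not a superkey of either fragment. The join is lossy.

No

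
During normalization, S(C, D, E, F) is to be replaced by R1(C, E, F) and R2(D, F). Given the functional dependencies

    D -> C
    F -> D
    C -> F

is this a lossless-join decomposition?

Common attributes: R1 ∩ R2 = {F}.
Closure of {F}: F → D applies, adding D; D → C applies, adding C. So (F)⁺ = {C, D, F}.
This closure contains every attribute of R2, so R1 ∩ R2 → R2. The join is lossless.

Yes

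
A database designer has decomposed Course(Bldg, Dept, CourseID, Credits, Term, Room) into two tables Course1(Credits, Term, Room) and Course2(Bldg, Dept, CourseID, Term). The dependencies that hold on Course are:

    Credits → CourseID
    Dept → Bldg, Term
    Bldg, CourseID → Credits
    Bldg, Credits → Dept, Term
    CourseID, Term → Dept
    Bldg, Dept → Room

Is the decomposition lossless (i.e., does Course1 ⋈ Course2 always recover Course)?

Common attributes: Course1 ∩ Course2 = {Term}.
No dependency enlarges {Term}, so (Term)⁺ = {Term}.
The closure contains neither all of Course1 = {Credits, Term, Room} nor all of Course2 = {Bldg, Dept, CourseID, Term}, so the common attributes are not a superkey of either fragment. The join is lossy.

No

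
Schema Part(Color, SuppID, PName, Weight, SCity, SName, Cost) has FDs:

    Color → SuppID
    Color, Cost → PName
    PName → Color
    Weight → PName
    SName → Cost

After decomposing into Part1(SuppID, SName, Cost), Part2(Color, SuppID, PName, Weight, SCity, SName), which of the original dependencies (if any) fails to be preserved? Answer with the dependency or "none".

Color, Cost → PName

Check Color, Cost → PName: no single fragment contains all of {Color, PName, Cost}, and the restricted closure of {Color, Cost} across the fragments never reaches {PName}.
Color → SuppID is preserved.
PName → Color is preserved.
Weight → PName is preserved.
SName → Cost is preserved.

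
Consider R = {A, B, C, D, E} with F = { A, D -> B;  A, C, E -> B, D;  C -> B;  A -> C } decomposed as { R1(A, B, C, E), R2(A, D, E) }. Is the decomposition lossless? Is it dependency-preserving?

lossless and dependency-preserving

Lossless test: (A, E)⁺ = {A, B, C, D, E}, which contains all of one fragment — lossless.
Dependency preservation: A, D → B; A, C, E → B, D are not contained in any single fragment, but the restricted closure of each left-hand side across the fragments still reaches the right-hand side; the remaining FDs each lie inside some fragment. All dependencies are preserved.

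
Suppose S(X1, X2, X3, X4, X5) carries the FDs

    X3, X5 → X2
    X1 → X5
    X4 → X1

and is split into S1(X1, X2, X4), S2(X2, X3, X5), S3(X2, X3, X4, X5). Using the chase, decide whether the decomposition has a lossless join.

Chase test. Columns are X1, X2, X3, X4, X5; row i has aⱼ where attribute j ∈ Si, else bᵢⱼ.
Initial tableau (one row per fragment):
  row 1: a1 a2 b13 a4 b15
  row 2: b21 a2 a3 b24 a5
  row 3: b31 a2 a3 a4 a5
Rows 1 and 3 agree on X4; apply X4→X1 and equate their X1 entries.
Rows 1 and 3 agree on X1; apply X1→X5 and equate their X5 entries.
Row 3 is now all distinguished symbols — the join is lossless.

Yes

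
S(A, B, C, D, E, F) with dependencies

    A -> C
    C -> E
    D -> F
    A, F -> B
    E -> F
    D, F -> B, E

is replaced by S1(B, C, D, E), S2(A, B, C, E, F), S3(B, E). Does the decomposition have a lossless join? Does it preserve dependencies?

Lossless test (chase): Rows 1 and 2 agree on E; apply E→F and equate their F entries. Rows 1 and 3 agree on E; apply E→F and equate their F entries. No row becomes fully distinguished — the join is lossy.
Dependency preservation: D → F; D, F → B, E are not contained in any single fragment, but the restricted closure of each left-hand side across the fragments still reaches the right-hand side; the remaining FDs each lie inside some fragment. All dependencies are preserved.

lossy but dependency-preserving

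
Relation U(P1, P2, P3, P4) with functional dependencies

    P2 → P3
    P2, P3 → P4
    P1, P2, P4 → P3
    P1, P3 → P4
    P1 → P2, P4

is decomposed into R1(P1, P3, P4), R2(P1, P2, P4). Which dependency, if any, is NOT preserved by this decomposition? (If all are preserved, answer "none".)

Check P2 → P3: no single fragment contains all of {P2, P3}, and the restricted closure of {P2} across the fragments never reaches {P3}.
P2, P3 → P4 is preserved.
P1, P2, P4 → P3 is preserved.
P1, P3 → P4 is preserved.
P1 → P2, P4 is preserved.

P2 → P3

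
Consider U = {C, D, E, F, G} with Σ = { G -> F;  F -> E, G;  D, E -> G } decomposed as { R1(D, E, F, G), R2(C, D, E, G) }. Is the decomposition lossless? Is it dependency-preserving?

lossless and dependency-preserving

Lossless test: (D, E, G)⁺ = {D, E, F, G}, which contains all of one fragment — lossless.
Dependency preservation: every FD's attributes lie within a single fragment, so each can be enforced locally — preserved.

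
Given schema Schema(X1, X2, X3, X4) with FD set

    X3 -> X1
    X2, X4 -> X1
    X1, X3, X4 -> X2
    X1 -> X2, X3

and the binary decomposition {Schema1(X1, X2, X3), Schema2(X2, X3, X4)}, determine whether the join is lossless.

Yes

Common attributes: Schema1 ∩ Schema2 = {X2, X3}.
Closure of {X2, X3}: X3 → X1 applies, adding X1. So (X2, X3)⁺ = {X1, X2, X3}.
This closure contains every attribute of Schema1, so Schema1 ∩ Schema2 → Schema1. The join is lossless.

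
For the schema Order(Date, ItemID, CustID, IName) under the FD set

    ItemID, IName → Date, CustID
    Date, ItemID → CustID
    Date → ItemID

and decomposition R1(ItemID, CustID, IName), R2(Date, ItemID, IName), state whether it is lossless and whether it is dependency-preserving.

Lossless test: (ItemID, IName)⁺ = {Date, ItemID, CustID, IName}, which contains all of one fragment — lossless.
Dependency preservation: the restricted closure of {Date, ItemID} across the fragments never reaches {CustID}, so Date, ItemID → CustID cannot be enforced without a join — not preserved.

lossless but not dependency-preserving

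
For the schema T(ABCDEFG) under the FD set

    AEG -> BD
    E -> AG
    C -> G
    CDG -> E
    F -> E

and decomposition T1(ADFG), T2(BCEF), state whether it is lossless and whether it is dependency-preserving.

lossless but not dependency-preserving

Lossless test: (F)⁺ = {ABDEFG}, which contains all of one fragment — lossless.
Dependency preservation: the restricted closure of {AEG} across the fragments never reaches {BD}, so AEG → BD cannot be enforced without a join — not preserved.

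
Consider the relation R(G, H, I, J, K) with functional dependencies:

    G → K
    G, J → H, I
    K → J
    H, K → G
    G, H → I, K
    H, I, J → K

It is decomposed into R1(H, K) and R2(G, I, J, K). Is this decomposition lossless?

Common attributes: R1 ∩ R2 = {K}.
Closure of {K}: K → J applies, adding J. So (K)⁺ = {J, K}.
The closure contains neither all of R1 = {H, K} nor all of R2 = {G, I, J, K}, so the common attributes are not a superkey of either fragment. The join is lossy.

No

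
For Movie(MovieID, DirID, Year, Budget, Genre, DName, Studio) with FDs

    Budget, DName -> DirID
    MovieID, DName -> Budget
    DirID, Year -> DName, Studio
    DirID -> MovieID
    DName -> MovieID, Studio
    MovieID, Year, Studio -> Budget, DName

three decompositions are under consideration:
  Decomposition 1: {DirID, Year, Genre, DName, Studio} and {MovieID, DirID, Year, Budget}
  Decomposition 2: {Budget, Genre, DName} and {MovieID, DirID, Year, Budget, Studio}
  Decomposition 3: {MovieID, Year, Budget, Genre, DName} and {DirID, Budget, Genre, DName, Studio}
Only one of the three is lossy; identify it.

Decomposition 1: common = {DirID, Year}, closure = {MovieID, DirID, Year, Budget, DName, Studio} → lossless.
Decomposition 2: common = {Budget}, closure = {Budget} → lossy.
Decomposition 3: common = {Budget, Genre, DName}, closure = {MovieID, DirID, Budget, Genre, DName, Studio} → lossless.

Decomposition 2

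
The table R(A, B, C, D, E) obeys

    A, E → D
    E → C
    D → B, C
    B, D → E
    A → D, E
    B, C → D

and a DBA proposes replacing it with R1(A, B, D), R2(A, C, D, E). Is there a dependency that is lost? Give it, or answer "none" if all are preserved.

B, C → D

Check B, C → D: no single fragment contains all of {B, C, D}, and the restricted closure of {B, C} across the fragments never reaches {D}.
A, E → D is preserved.
E → C is preserved.
D → B, C is preserved.
B, D → E is preserved.
A → D, E is preserved.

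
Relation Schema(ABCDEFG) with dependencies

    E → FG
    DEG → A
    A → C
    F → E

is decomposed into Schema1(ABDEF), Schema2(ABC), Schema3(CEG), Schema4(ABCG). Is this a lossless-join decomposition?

Yes

Chase test. Columns are ABCDEFG; row i has aⱼ where attribute j ∈ Schemai, else bᵢⱼ.
Initial tableau (one row per fragment):
  row 1: a1 a2 b13 a4 a5 a6 b17
  row 2: a1 a2 a3 b24 b25 b26 b27
  row 3: b31 b32 a3 b34 a5 b36 a7
  row 4: a1 a2 a3 b44 b45 b46 a7
Rows 1 and 3 agree on E; apply E→FG and equate their FG entries.
Rows 1 and 2 agree on A; apply A→C and equate their C entries.
Row 1 is now all distinguished symbols — the join is lossless.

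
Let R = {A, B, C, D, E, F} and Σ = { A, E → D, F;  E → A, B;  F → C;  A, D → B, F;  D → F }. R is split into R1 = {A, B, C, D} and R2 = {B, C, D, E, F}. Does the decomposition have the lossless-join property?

Common attributes: R1 ∩ R2 = {B, C, D}.
Closure of {B, C, D}: D → F applies, adding F. So (B, C, D)⁺ = {B, C, D, F}.
The closure contains neither all of R1 = {A, B, C, D} nor all of R2 = {B, C, D, E, F}, so the common attributes are not a superkey of either fragment. The join is lossy.

No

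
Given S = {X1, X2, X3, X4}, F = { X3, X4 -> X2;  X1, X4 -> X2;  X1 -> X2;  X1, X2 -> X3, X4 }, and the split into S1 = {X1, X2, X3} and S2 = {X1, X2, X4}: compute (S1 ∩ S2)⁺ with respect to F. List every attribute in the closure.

X1, X2, X3, X4

S1 ∩ S2 = {X1, X2}.
X1, X2 → X3, X4 applies, adding X3, X4
Closure: {X1, X2, X3, X4}.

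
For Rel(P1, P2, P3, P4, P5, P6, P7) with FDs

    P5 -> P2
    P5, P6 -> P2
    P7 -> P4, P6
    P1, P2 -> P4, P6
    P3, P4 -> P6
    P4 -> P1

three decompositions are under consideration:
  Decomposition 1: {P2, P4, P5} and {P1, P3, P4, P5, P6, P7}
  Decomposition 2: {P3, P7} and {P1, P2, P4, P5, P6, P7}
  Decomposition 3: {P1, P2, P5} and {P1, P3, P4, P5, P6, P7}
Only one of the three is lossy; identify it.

Decomposition 2

Decomposition 1: common = {P4, P5}, closure = {P1, P2, P4, P5, P6} → lossless.
Decomposition 2: common = {P7}, closure = {P1, P4, P6, P7} → lossy.
Decomposition 3: common = {P1, P5}, closure = {P1, P2, P4, P5, P6} → lossless.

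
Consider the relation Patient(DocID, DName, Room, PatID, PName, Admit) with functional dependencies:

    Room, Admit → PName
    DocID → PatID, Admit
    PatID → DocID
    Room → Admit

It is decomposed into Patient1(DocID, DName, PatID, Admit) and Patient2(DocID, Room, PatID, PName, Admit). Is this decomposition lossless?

No

Common attributes: Patient1 ∩ Patient2 = {DocID, PatID, Admit}.
No dependency enlarges {DocID, PatID, Admit}, so (DocID, PatID, Admit)⁺ = {DocID, PatID, Admit}.
The closure contains neither all of Patient1 = {DocID, DName, PatID, Admit} nor all of Patient2 = {DocID, Room, PatID, PName, Admit}, so the common attributes are not a superkey of either fragment. The join is lossy.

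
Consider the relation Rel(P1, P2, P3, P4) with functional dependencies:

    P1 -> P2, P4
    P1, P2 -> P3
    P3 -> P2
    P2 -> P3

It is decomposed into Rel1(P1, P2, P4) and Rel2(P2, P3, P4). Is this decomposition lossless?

Yes

Common attributes: Rel1 ∩ Rel2 = {P2, P4}.
Closure of {P2, P4}: P2 → P3 applies, adding P3. So (P2, P4)⁺ = {P2, P3, P4}.
This closure contains every attribute of Rel2, so Rel1 ∩ Rel2 → Rel2. The join is lossless.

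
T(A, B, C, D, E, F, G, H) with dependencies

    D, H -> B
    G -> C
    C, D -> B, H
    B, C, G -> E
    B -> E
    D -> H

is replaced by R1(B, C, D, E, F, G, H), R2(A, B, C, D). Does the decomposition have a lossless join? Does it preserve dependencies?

lossy but dependency-preserving

Lossless test: (B, C, D)⁺ = {B, C, D, E, H}, which is a superkey of neither fragment — lossy.
Dependency preservation: every FD's attributes lie within a single fragment, so each can be enforced locally — preserved.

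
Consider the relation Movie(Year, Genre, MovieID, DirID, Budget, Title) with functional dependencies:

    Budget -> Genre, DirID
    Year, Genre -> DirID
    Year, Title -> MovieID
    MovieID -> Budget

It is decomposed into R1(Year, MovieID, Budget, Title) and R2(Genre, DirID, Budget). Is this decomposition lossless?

Common attributes: R1 ∩ R2 = {Budget}.
Closure of {Budget}: Budget → Genre, DirID applies, adding Genre, DirID. So (Budget)⁺ = {Genre, DirID, Budget}.
This closure contains every attribute of R2, so R1 ∩ R2 → R2. The join is lossless.

Yes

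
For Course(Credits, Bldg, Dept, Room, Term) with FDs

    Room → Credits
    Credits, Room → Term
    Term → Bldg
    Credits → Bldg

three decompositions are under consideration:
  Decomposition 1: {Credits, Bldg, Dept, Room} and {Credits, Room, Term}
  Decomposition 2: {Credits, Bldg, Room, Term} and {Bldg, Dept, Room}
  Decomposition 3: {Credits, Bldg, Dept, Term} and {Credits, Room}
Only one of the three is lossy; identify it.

Decomposition 3

Decomposition 1: common = {Credits, Room}, closure = {Credits, Bldg, Room, Term} → lossless.
Decomposition 2: common = {Bldg, Room}, closure = {Credits, Bldg, Room, Term} → lossless.
Decomposition 3: common = {Credits}, closure = {Credits, Bldg} → lossy.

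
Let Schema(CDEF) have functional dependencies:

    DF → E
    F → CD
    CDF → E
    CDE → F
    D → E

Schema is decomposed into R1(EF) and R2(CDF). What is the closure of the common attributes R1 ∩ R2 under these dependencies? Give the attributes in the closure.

CDEF

R1 ∩ R2 = {F}.
F → CD applies, adding CD
CDF → E applies, adding E
Closure: {CDEF}.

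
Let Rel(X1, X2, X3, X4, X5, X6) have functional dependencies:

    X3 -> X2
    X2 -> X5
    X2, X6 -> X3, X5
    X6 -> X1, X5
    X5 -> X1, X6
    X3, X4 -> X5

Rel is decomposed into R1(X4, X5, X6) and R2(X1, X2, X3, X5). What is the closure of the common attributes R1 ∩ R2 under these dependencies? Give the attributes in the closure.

R1 ∩ R2 = {X5}.
X5 → X1, X6 applies, adding X1, X6
Closure: {X1, X5, X6}.

X1, X5, X6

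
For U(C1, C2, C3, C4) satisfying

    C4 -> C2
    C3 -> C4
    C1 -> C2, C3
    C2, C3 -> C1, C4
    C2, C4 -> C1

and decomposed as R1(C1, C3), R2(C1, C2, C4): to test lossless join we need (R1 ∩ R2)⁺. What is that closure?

C1, C2, C3, C4

R1 ∩ R2 = {C1}.
C1 → C2, C3 applies, adding C2, C3
C2, C3 → C1, C4 applies, adding C4
Closure: {C1, C2, C3, C4}.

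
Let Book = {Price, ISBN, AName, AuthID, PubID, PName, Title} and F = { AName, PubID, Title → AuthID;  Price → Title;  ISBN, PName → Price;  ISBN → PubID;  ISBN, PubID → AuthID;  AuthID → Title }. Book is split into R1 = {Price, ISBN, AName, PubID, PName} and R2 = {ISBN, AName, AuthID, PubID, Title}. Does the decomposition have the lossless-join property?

Yes

Common attributes: R1 ∩ R2 = {ISBN, AName, PubID}.
Closure of {ISBN, AName, PubID}: ISBN, PubID → AuthID applies, adding AuthID; AuthID → Title applies, adding Title. So (ISBN, AName, PubID)⁺ = {ISBN, AName, AuthID, PubID, Title}.
This closure contains every attribute of R2, so R1 ∩ R2 → R2. The join is lossless.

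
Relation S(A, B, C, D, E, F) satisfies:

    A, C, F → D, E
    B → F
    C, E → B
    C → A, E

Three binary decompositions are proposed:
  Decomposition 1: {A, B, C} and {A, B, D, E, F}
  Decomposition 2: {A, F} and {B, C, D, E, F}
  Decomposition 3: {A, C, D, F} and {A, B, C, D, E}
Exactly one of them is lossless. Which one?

Decomposition 1: common = {A, B}, closure = {A, B, F} → lossy.
Decomposition 2: common = {F}, closure = {F} → lossy.
Decomposition 3: common = {A, C, D}, closure = {A, B, C, D, E, F} → lossless.

Decomposition 3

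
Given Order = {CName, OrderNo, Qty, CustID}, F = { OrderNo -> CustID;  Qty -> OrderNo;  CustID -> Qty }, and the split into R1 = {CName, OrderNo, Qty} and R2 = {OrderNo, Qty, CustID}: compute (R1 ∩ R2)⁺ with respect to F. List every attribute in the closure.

OrderNo, Qty, CustID

R1 ∩ R2 = {OrderNo, Qty}.
OrderNo → CustID applies, adding CustID
Closure: {OrderNo, Qty, CustID}.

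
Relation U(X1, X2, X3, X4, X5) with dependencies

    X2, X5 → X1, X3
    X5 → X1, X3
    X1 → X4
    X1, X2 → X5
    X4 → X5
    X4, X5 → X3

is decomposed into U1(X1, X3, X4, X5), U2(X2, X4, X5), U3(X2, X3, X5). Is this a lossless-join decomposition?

Yes

Chase test. Columns are X1, X2, X3, X4, X5; row i has aⱼ where attribute j ∈ Ui, else bᵢⱼ.
Initial tableau (one row per fragment):
  row 1: a1 b12 a3 a4 a5
  row 2: b21 a2 b23 a4 a5
  row 3: b31 a2 a3 b34 a5
Rows 2 and 3 agree on X2, X5; apply X2, X5→X1, X3 and equate their X1, X3 entries.
Rows 1 and 2 agree on X5; apply X5→X1, X3 and equate their X1, X3 entries.
Rows 1 and 3 agree on X1; apply X1→X4 and equate their X4 entries.
Row 2 is now all distinguished symbols — the join is lossless.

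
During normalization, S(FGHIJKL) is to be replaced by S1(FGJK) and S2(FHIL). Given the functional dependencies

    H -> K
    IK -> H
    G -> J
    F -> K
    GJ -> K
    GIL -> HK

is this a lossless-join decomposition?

No

Common attributes: S1 ∩ S2 = {F}.
Closure of {F}: F → K applies, adding K. So (F)⁺ = {FK}.
The closure contains neither all of S1 = {FGJK} nor all of S2 = {FHIL}, so the common attributes are not a superkey of either fragment. The join is lossy.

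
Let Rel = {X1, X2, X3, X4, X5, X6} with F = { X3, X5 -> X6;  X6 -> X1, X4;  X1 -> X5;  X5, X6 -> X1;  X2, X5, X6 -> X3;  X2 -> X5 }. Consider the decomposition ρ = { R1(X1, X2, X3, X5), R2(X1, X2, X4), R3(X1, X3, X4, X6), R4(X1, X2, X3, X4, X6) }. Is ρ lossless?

Yes

Chase test. Columns are X1, X2, X3, X4, X5, X6; row i has aⱼ where attribute j ∈ Ri, else bᵢⱼ.
Initial tableau (one row per fragment):
  row 1: a1 a2 a3 b14 a5 b16
  row 2: a1 a2 b23 a4 b25 b26
  row 3: a1 b32 a3 a4 b35 a6
  row 4: a1 a2 a3 a4 b45 a6
Rows 1 and 2 agree on X1; apply X1→X5 and equate their X5 entries.
Rows 1 and 3 agree on X1; apply X1→X5 and equate their X5 entries.
Rows 1 and 4 agree on X1; apply X1→X5 and equate their X5 entries.
Rows 1 and 3 agree on X3, X5; apply X3, X5→X6 and equate their X6 entries.
Rows 1 and 3 agree on X6; apply X6→X1, X4 and equate their X1, X4 entries.
Row 1 is now all distinguished symbols — the join is lossless.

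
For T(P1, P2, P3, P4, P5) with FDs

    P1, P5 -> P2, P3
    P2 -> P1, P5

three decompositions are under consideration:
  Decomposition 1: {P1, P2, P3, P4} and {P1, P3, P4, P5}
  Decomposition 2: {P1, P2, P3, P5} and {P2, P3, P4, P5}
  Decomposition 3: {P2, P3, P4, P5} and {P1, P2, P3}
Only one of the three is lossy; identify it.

Decomposition 1

Decomposition 1: common = {P1, P3, P4}, closure = {P1, P3, P4} → lossy.
Decomposition 2: common = {P2, P3, P5}, closure = {P1, P2, P3, P5} → lossless.
Decomposition 3: common = {P2, P3}, closure = {P1, P2, P3, P5} → lossless.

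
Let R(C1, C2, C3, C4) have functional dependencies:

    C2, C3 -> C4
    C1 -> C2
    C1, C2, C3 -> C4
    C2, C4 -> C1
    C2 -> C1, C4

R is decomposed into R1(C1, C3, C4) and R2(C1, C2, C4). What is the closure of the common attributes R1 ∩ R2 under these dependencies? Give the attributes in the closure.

R1 ∩ R2 = {C1, C4}.
C1 → C2 applies, adding C2
Closure: {C1, C2, C4}.

C1, C2, C4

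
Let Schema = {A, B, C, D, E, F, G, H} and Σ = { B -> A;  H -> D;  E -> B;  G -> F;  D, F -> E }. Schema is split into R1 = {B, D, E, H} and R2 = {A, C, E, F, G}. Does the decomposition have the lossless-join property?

Common attributes: R1 ∩ R2 = {E}.
Closure of {E}: E → B applies, adding B; B → A applies, adding A. So (E)⁺ = {A, B, E}.
The closure contains neither all of R1 = {B, D, E, H} nor all of R2 = {A, C, E, F, G}, so the common attributes are not a superkey of either fragment. The join is lossy.

No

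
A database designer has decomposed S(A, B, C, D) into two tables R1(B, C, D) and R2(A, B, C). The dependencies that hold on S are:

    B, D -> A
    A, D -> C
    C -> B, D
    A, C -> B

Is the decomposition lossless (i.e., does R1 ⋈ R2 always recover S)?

Common attributes: R1 ∩ R2 = {B, C}.
Closure of {B, C}: C → B, D applies, adding D; B, D → A applies, adding A. So (B, C)⁺ = {A, B, C, D}.
This closure contains every attribute of R1, so R1 ∩ R2 → R1. The join is lossless.

Yes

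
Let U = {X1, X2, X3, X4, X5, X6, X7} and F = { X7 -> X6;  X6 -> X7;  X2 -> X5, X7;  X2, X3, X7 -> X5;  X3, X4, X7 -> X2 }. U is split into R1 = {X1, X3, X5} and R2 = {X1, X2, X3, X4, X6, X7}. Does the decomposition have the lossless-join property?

No

Common attributes: R1 ∩ R2 = {X1, X3}.
No dependency enlarges {X1, X3}, so (X1, X3)⁺ = {X1, X3}.
The closure contains neither all of R1 = {X1, X3, X5} nor all of R2 = {X1, X2, X3, X4, X6, X7}, so the common attributes are not a superkey of either fragment. The join is lossy.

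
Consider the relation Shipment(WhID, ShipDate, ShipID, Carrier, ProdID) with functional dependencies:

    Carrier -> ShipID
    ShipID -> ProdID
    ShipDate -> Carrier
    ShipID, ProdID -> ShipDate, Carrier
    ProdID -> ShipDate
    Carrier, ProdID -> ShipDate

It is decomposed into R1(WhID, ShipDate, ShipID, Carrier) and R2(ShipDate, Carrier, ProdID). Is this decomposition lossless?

Yes

Common attributes: R1 ∩ R2 = {ShipDate, Carrier}.
Closure of {ShipDate, Carrier}: Carrier → ShipID applies, adding ShipID; ShipID → ProdID applies, adding ProdID. So (ShipDate, Carrier)⁺ = {ShipDate, ShipID, Carrier, ProdID}.
This closure contains every attribute of R2, so R1 ∩ R2 → R2. The join is lossless.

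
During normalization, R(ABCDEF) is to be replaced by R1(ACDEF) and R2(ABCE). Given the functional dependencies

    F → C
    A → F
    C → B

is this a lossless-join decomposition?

Common attributes: R1 ∩ R2 = {ACE}.
Closure of {ACE}: A → F applies, adding F; C → B applies, adding B. So (ACE)⁺ = {ABCEF}.
This closure contains every attribute of R2, so R1 ∩ R2 → R2. The join is lossless.

Yes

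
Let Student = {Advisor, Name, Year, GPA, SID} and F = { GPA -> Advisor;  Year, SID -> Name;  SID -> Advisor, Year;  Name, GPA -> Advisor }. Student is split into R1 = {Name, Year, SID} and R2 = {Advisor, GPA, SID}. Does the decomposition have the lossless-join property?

Common attributes: R1 ∩ R2 = {SID}.
Closure of {SID}: SID → Advisor, Year applies, adding Advisor, Year; Year, SID → Name applies, adding Name. So (SID)⁺ = {Advisor, Name, Year, SID}.
This closure contains every attribute of R1, so R1 ∩ R2 → R1. The join is lossless.

Yes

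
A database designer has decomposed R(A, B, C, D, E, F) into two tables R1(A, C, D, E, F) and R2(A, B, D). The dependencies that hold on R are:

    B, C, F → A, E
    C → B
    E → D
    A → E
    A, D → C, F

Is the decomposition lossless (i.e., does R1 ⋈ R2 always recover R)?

Common attributes: R1 ∩ R2 = {A, D}.
Closure of {A, D}: A → E applies, adding E; A, D → C, F applies, adding C, F; C → B applies, adding B. So (A, D)⁺ = {A, B, C, D, E, F}.
This closure contains every attribute of R1, so R1 ∩ R2 → R1. The join is lossless.

Yes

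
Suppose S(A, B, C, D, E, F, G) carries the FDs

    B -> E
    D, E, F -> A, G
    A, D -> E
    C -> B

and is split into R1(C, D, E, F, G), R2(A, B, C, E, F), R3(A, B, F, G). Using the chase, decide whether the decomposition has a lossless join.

Chase test. Columns are A, B, C, D, E, F, G; row i has aⱼ where attribute j ∈ Ri, else bᵢⱼ.
Initial tableau (one row per fragment):
  row 1: b11 b12 a3 a4 a5 a6 a7
  row 2: a1 a2 a3 b24 a5 a6 b27
  row 3: a1 a2 b33 b34 b35 a6 a7
Rows 2 and 3 agree on B; apply B→E and equate their E entries.
Rows 1 and 2 agree on C; apply C→B and equate their B entries.
No row becomes fully distinguished — the join is lossy.

No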